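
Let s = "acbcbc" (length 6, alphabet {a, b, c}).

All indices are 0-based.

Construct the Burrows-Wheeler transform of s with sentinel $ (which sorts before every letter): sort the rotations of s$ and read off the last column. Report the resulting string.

c$ccbba

rank  rotation last
    0  $acbcbc  c
    1  acbcbc$  $
    2  bc$acbc  c
    3  bcbc$ac  c
    4  c$acbcb  b
    5  cbc$acb  b
    6  cbcbc$a  a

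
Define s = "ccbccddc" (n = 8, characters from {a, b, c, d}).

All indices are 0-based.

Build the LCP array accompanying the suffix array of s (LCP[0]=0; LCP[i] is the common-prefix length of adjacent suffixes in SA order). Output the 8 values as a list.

[0, 0, 1, 1, 2, 1, 0, 1]

sorted suffixes:
  #0 SA[0]=2  'bccddc'
  #1 SA[1]=7  'c'
  #2 SA[2]=1  'cbccddc'
  #3 SA[3]=0  'ccbccddc'
  #4 SA[4]=3  'ccddc'
  #5 SA[5]=4  'cddc'
  #6 SA[6]=6  'dc'
  #7 SA[7]=5  'ddc'

SA = [2, 7, 1, 0, 3, 4, 6, 5]
[i] adj suffixes → lcp
  [1] 2/7 → 0 ('')
  [2] 7/1 → 1 ('c')
  [3] 1/0 → 1 ('c')
  [4] 0/3 → 2 ('cc')
  [5] 3/4 → 1 ('c')
  [6] 4/6 → 0 ('')
  [7] 6/5 → 1 ('d')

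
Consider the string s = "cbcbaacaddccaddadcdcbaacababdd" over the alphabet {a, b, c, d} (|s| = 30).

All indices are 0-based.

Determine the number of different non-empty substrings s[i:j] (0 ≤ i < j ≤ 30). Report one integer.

rank→(start, suffix):
  0 → (21, 'aacababdd')
  1 → (4, 'aacaddccaddadcdcbaacababdd')
  2 → (24, 'ababdd')
  3 → (26, 'abdd')
  4 → (22, 'acababdd')
  5 → (5, 'acaddccaddadcdcbaacababdd')
  6 → (15, 'adcdcbaacababdd')
  7 → (12, 'addadcdcbaacababdd')
  8 → (7, 'addccaddadcdcbaacababdd')
  9 → (20, 'baacababdd')
  10 → (3, 'baacaddccaddadcdcbaacababdd')
  11 → (25, 'babdd')
  12 → (1, 'bcbaacaddccaddadcdcbaacababdd')
  13 → (27, 'bdd')
  14 → (23, 'cababdd')
  15 → (11, 'caddadcdcbaacababdd')
  16 → (6, 'caddccaddadcdcbaacababdd')
  17 → (19, 'cbaacababdd')
  18 → (2, 'cbaacaddccaddadcdcbaacababdd')
  19 → (0, 'cbcbaacaddccaddadcdcbaacababdd')
  20 → (10, 'ccaddadcdcbaacababdd')
  21 → (17, 'cdcbaacababdd')
  22 → (29, 'd')
  23 → (14, 'dadcdcbaacababdd')
  24 → (18, 'dcbaacababdd')
  25 → (9, 'dccaddadcdcbaacababdd')
  26 → (16, 'dcdcbaacababdd')
  27 → (28, 'dd')
  28 → (13, 'ddadcdcbaacababdd')
  29 → (8, 'ddccaddadcdcbaacababdd')

SA = [21, 4, 24, 26, 22, 5, 15, 12, 7, 20, 3, 25, 1, 27, 23, 11, 6, 19, 2, 0, 10, 17, 29, 14, 18, 9, 16, 28, 13, 8]
[i] adj suffixes → lcp
  [1] 21/4 → 4 ('aaca')
  [2] 4/24 → 1 ('a')
  [3] 24/26 → 2 ('ab')
  [4] 26/22 → 1 ('a')
  [5] 22/5 → 3 ('aca')
  [6] 5/15 → 1 ('a')
  [7] 15/12 → 2 ('ad')
  [8] 12/7 → 3 ('add')
  [9] 7/20 → 0 ('')
  [10] 20/3 → 5 ('baaca')
  [11] 3/25 → 2 ('ba')
  [12] 25/1 → 1 ('b')
  [13] 1/27 → 1 ('b')
  [14] 27/23 → 0 ('')
  [15] 23/11 → 2 ('ca')
  [16] 11/6 → 4 ('cadd')
  [17] 6/19 → 1 ('c')
  [18] 19/2 → 6 ('cbaaca')
  [19] 2/0 → 2 ('cb')
  [20] 0/10 → 1 ('c')
  [21] 10/17 → 1 ('c')
  [22] 17/29 → 0 ('')
  [23] 29/14 → 1 ('d')
  [24] 14/18 → 1 ('d')
  [25] 18/9 → 2 ('dc')
  [26] 9/16 → 2 ('dc')
  [27] 16/28 → 1 ('d')
  [28] 28/13 → 2 ('dd')
  [29] 13/8 → 2 ('dd')

n(n+1)/2 = 30·31/2 = 465
Σ LCP = 0 + 4 + 1 + 2 + 1 + 3 + 1 + 2 + 3 + 0 + 5 + 2 + 1 + 1 + 0 + 2 + 4 + 1 + 6 + 2 + 1 + 1 + 0 + 1 + 1 + 2 + 2 + 1 + 2 + 2 = 54
distinct = 465 − 54 = 411

411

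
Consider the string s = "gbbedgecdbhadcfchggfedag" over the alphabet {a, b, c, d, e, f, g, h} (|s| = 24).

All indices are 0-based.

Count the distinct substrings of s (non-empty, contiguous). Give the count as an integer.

283

rank | idx | suffix
   0 |  11 | adcfchggfedag
   1 |  22 | ag
   2 |   1 | bbedgecdbhadcfchggfedag
   3 |   2 | bedgecdbhadcfchggfedag
   4 |   9 | bhadcfchggfedag
   5 |   7 | cdbhadcfchggfedag
   6 |  13 | cfchggfedag
   7 |  15 | chggfedag
   8 |  21 | dag
   9 |   8 | dbhadcfchggfedag
  10 |  12 | dcfchggfedag
  11 |   4 | dgecdbhadcfchggfedag
  12 |   6 | ecdbhadcfchggfedag
  13 |  20 | edag
  14 |   3 | edgecdbhadcfchggfedag
  15 |  14 | fchggfedag
  16 |  19 | fedag
  17 |  23 | g
  18 |   0 | gbbedgecdbhadcfchggfedag
  19 |   5 | gecdbhadcfchggfedag
  20 |  18 | gfedag
  21 |  17 | ggfedag
  22 |  10 | hadcfchggfedag
  23 |  16 | hggfedag

SA = [11, 22, 1, 2, 9, 7, 13, 15, 21, 8, 12, 4, 6, 20, 3, 14, 19, 23, 0, 5, 18, 17, 10, 16]
rank  pair      lcp
   1  s[11:],s[22:]  1  'a'
   2  s[22:],s[1:]  0  ''
   3  s[1:],s[2:]  1  'b'
   4  s[2:],s[9:]  1  'b'
   5  s[9:],s[7:]  0  ''
   6  s[7:],s[13:]  1  'c'
   7  s[13:],s[15:]  1  'c'
   8  s[15:],s[21:]  0  ''
   9  s[21:],s[8:]  1  'd'
  10  s[8:],s[12:]  1  'd'
  11  s[12:],s[4:]  1  'd'
  12  s[4:],s[6:]  0  ''
  13  s[6:],s[20:]  1  'e'
  14  s[20:],s[3:]  2  'ed'
  15  s[3:],s[14:]  0  ''
  16  s[14:],s[19:]  1  'f'
  17  s[19:],s[23:]  0  ''
  18  s[23:],s[0:]  1  'g'
  19  s[0:],s[5:]  1  'g'
  20  s[5:],s[18:]  1  'g'
  21  s[18:],s[17:]  1  'g'
  22  s[17:],s[10:]  0  ''
  23  s[10:],s[16:]  1  'h'

n(n+1)/2 = 24·25/2 = 300
Σ LCP = 0 + 1 + 0 + 1 + 1 + 0 + 1 + 1 + 0 + 1 + 1 + 1 + 0 + 1 + 2 + 0 + 1 + 0 + 1 + 1 + 1 + 1 + 0 + 1 = 17
distinct = 300 − 17 = 283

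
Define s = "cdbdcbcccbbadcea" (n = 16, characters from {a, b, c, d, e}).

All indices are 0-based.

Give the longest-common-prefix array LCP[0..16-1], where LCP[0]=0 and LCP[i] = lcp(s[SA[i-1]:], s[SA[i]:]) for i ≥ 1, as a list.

[0, 1, 0, 1, 1, 1, 0, 2, 1, 2, 1, 1, 0, 1, 2, 0]

rank→(start, suffix):
  0 → (15, 'a')
  1 → (11, 'adcea')
  2 → (10, 'badcea')
  3 → (9, 'bbadcea')
  4 → (5, 'bcccbbadcea')
  5 → (2, 'bdcbcccbbadcea')
  6 → (8, 'cbbadcea')
  7 → (4, 'cbcccbbadcea')
  8 → (7, 'ccbbadcea')
  9 → (6, 'cccbbadcea')
  10 → (0, 'cdbdcbcccbbadcea')
  11 → (13, 'cea')
  12 → (1, 'dbdcbcccbbadcea')
  13 → (3, 'dcbcccbbadcea')
  14 → (12, 'dcea')
  15 → (14, 'ea')

SA = [15, 11, 10, 9, 5, 2, 8, 4, 7, 6, 0, 13, 1, 3, 12, 14]
i: (SA[i-1],SA[i]) lcp shared
  1: (15,11) 1 'a'
  2: (11,10) 0 ''
  3: (10,9) 1 'b'
  4: (9,5) 1 'b'
  5: (5,2) 1 'b'
  6: (2,8) 0 ''
  7: (8,4) 2 'cb'
  8: (4,7) 1 'c'
  9: (7,6) 2 'cc'
  10: (6,0) 1 'c'
  11: (0,13) 1 'c'
  12: (13,1) 0 ''
  13: (1,3) 1 'd'
  14: (3,12) 2 'dc'
  15: (12,14) 0 ''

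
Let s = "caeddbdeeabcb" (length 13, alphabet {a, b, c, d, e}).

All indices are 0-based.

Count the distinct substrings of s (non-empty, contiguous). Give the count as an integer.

rank | idx | suffix
   0 |   9 | abcb
   1 |   1 | aeddbdeeabcb
   2 |  12 | b
   3 |  10 | bcb
   4 |   5 | bdeeabcb
   5 |   0 | caeddbdeeabcb
   6 |  11 | cb
   7 |   4 | dbdeeabcb
   8 |   3 | ddbdeeabcb
   9 |   6 | deeabcb
  10 |   8 | eabcb
  11 |   2 | eddbdeeabcb
  12 |   7 | eeabcb

SA = [9, 1, 12, 10, 5, 0, 11, 4, 3, 6, 8, 2, 7]
[i] adj suffixes → lcp
  [1] 9/1 → 1 ('a')
  [2] 1/12 → 0 ('')
  [3] 12/10 → 1 ('b')
  [4] 10/5 → 1 ('b')
  [5] 5/0 → 0 ('')
  [6] 0/11 → 1 ('c')
  [7] 11/4 → 0 ('')
  [8] 4/3 → 1 ('d')
  [9] 3/6 → 1 ('d')
  [10] 6/8 → 0 ('')
  [11] 8/2 → 1 ('e')
  [12] 2/7 → 1 ('e')

n(n+1)/2 = 13·14/2 = 91
Σ LCP = 0 + 1 + 0 + 1 + 1 + 0 + 1 + 0 + 1 + 1 + 0 + 1 + 1 = 8
distinct = 91 − 8 = 83

83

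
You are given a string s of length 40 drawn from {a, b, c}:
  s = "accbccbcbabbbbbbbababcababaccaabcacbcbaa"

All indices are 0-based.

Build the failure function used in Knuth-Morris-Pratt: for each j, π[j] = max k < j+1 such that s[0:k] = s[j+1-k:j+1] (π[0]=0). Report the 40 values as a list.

[0, 0, 0, 0, 0, 0, 0, 0, 0, 1, 0, 0, 0, 0, 0, 0, 0, 1, 0, 1, 0, 0, 1, 0, 1, 0, 1, 2, 3, 1, 1, 0, 0, 1, 2, 0, 0, 0, 1, 1]

π[0] = 0
j=1 s[j]='c': π[1]=0 (border '')
j=2 s[j]='c': π[2]=0 (border '')
j=3 s[j]='b': π[3]=0 (border '')
j=4 s[j]='c': π[4]=0 (border '')
j=5 s[j]='c': π[5]=0 (border '')
j=6 s[j]='b': π[6]=0 (border '')
j=7 s[j]='c': π[7]=0 (border '')
j=8 s[j]='b': π[8]=0 (border '')
j=9 s[j]='a': π[9]=1 (border 'a')
j=10 s[j]='b': k: 1→0; π[10]=0 (border '')
j=11 s[j]='b': π[11]=0 (border '')
j=12 s[j]='b': π[12]=0 (border '')
j=13 s[j]='b': π[13]=0 (border '')
j=14 s[j]='b': π[14]=0 (border '')
j=15 s[j]='b': π[15]=0 (border '')
j=16 s[j]='b': π[16]=0 (border '')
j=17 s[j]='a': π[17]=1 (border 'a')
j=18 s[j]='b': k: 1→0; π[18]=0 (border '')
j=19 s[j]='a': π[19]=1 (border 'a')
j=20 s[j]='b': k: 1→0; π[20]=0 (border '')
j=21 s[j]='c': π[21]=0 (border '')
j=22 s[j]='a': π[22]=1 (border 'a')
j=23 s[j]='b': k: 1→0; π[23]=0 (border '')
j=24 s[j]='a': π[24]=1 (border 'a')
j=25 s[j]='b': k: 1→0; π[25]=0 (border '')
j=26 s[j]='a': π[26]=1 (border 'a')
j=27 s[j]='c': π[27]=2 (border 'ac')
j=28 s[j]='c': π[28]=3 (border 'acc')
j=29 s[j]='a': k: 3→0; π[29]=1 (border 'a')
j=30 s[j]='a': k: 1→0; π[30]=1 (border 'a')
j=31 s[j]='b': k: 1→0; π[31]=0 (border '')
j=32 s[j]='c': π[32]=0 (border '')
j=33 s[j]='a': π[33]=1 (border 'a')
j=34 s[j]='c': π[34]=2 (border 'ac')
j=35 s[j]='b': k: 2→0; π[35]=0 (border '')
j=36 s[j]='c': π[36]=0 (border '')
j=37 s[j]='b': π[37]=0 (border '')
j=38 s[j]='a': π[38]=1 (border 'a')
j=39 s[j]='a': k: 1→0; π[39]=1 (border 'a')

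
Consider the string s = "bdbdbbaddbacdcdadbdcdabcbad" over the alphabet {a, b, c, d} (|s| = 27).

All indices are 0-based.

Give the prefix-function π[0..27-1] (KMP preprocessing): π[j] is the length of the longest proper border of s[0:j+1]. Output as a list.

π[0] = 0
j=1 s[j]='d': π[1]=0 (border '')
j=2 s[j]='b': π[2]=1 (border 'b')
j=3 s[j]='d': π[3]=2 (border 'bd')
j=4 s[j]='b': π[4]=3 (border 'bdb')
j=5 s[j]='b': k: 3→1→0; π[5]=1 (border 'b')
j=6 s[j]='a': k: 1→0; π[6]=0 (border '')
j=7 s[j]='d': π[7]=0 (border '')
j=8 s[j]='d': π[8]=0 (border '')
j=9 s[j]='b': π[9]=1 (border 'b')
j=10 s[j]='a': k: 1→0; π[10]=0 (border '')
j=11 s[j]='c': π[11]=0 (border '')
j=12 s[j]='d': π[12]=0 (border '')
j=13 s[j]='c': π[13]=0 (border '')
j=14 s[j]='d': π[14]=0 (border '')
j=15 s[j]='a': π[15]=0 (border '')
j=16 s[j]='d': π[16]=0 (border '')
j=17 s[j]='b': π[17]=1 (border 'b')
j=18 s[j]='d': π[18]=2 (border 'bd')
j=19 s[j]='c': k: 2→0; π[19]=0 (border '')
j=20 s[j]='d': π[20]=0 (border '')
j=21 s[j]='a': π[21]=0 (border '')
j=22 s[j]='b': π[22]=1 (border 'b')
j=23 s[j]='c': k: 1→0; π[23]=0 (border '')
j=24 s[j]='b': π[24]=1 (border 'b')
j=25 s[j]='a': k: 1→0; π[25]=0 (border '')
j=26 s[j]='d': π[26]=0 (border '')

[0, 0, 1, 2, 3, 1, 0, 0, 0, 1, 0, 0, 0, 0, 0, 0, 0, 1, 2, 0, 0, 0, 1, 0, 1, 0, 0]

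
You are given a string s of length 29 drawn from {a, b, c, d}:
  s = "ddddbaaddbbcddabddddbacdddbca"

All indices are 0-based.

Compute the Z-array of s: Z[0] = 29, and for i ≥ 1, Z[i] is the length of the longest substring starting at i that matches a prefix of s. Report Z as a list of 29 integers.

[29, 3, 2, 1, 0, 0, 0, 2, 1, 0, 0, 0, 2, 1, 0, 0, 6, 3, 2, 1, 0, 0, 0, 3, 2, 1, 0, 0, 0]

Z[0]=29
i=1: fresh scan; Z[1]=3 grow→box=[1,4)
i=2: min(r-i=2, Z[1]=3)=2; Z[2]=2
i=3: min(r-i=1, Z[2]=2)=1; Z[3]=1
i=4: fresh scan; Z[4]=0
i=5: fresh scan; Z[5]=0
i=6: fresh scan; Z[6]=0
i=7: fresh scan; Z[7]=2 grow→box=[7,9)
i=8: min(r-i=1, Z[1]=3)=1; Z[8]=1
i=9: fresh scan; Z[9]=0
i=10: fresh scan; Z[10]=0
i=11: fresh scan; Z[11]=0
i=12: fresh scan; Z[12]=2 grow→box=[12,14)
i=13: min(r-i=1, Z[1]=3)=1; Z[13]=1
i=14: fresh scan; Z[14]=0
i=15: fresh scan; Z[15]=0
i=16: fresh scan; Z[16]=6 grow→box=[16,22)
i=17: min(r-i=5, Z[1]=3)=3; Z[17]=3
i=18: min(r-i=4, Z[2]=2)=2; Z[18]=2
i=19: min(r-i=3, Z[3]=1)=1; Z[19]=1
i=20: min(r-i=2, Z[4]=0)=0; Z[20]=0
i=21: min(r-i=1, Z[5]=0)=0; Z[21]=0
i=22: fresh scan; Z[22]=0
i=23: fresh scan; Z[23]=3 grow→box=[23,26)
i=24: min(r-i=2, Z[1]=3)=2; Z[24]=2
i=25: min(r-i=1, Z[2]=2)=1; Z[25]=1
i=26: fresh scan; Z[26]=0
i=27: fresh scan; Z[27]=0
i=28: fresh scan; Z[28]=0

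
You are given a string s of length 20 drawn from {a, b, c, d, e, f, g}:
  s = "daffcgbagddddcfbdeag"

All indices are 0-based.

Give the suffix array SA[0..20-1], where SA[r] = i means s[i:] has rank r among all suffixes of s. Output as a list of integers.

rank | idx | suffix
   0 |   1 | affcgbagddddcfbdeag
   1 |  18 | ag
   2 |   7 | agddddcfbdeag
   3 |   6 | bagddddcfbdeag
   4 |  15 | bdeag
   5 |  13 | cfbdeag
   6 |   4 | cgbagddddcfbdeag
   7 |   0 | daffcgbagddddcfbdeag
   8 |  12 | dcfbdeag
   9 |  11 | ddcfbdeag
  10 |  10 | dddcfbdeag
  11 |   9 | ddddcfbdeag
  12 |  16 | deag
  13 |  17 | eag
  14 |  14 | fbdeag
  15 |   3 | fcgbagddddcfbdeag
  16 |   2 | ffcgbagddddcfbdeag
  17 |  19 | g
  18 |   5 | gbagddddcfbdeag
  19 |   8 | gddddcfbdeag

[1, 18, 7, 6, 15, 13, 4, 0, 12, 11, 10, 9, 16, 17, 14, 3, 2, 19, 5, 8]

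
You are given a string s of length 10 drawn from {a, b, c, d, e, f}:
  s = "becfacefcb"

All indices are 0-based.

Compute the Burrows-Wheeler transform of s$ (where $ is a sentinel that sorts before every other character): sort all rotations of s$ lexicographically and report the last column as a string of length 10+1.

rank  rotation     last
    0  $becfacefcb  b
    1  acefcb$becf  f
    2  b$becfacefc  c
    3  becfacefcb$  $
    4  cb$becfacef  f
    5  cefcb$becfa  a
    6  cfacefcb$be  e
    7  ecfacefcb$b  b
    8  efcb$becfac  c
    9  facefcb$bec  c
   10  fcb$becface  e

bfc$faebcce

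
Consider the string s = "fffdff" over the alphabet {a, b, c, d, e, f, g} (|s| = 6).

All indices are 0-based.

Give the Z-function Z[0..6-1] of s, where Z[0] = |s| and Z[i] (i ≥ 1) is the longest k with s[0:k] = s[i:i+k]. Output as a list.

[6, 2, 1, 0, 2, 1]

Z[0]=6
i=1: outside box; Z[1]=2 grow→box=[1,3)
i=2: min(r-i=1, Z[1]=2)=1; Z[2]=1
i=3: outside box; Z[3]=0
i=4: outside box; Z[4]=2 grow→box=[4,6)
i=5: min(r-i=1, Z[1]=2)=1; Z[5]=1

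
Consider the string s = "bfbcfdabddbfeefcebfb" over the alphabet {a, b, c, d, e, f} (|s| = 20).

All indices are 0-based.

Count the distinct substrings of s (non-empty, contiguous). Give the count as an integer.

192

sorted suffixes:
  #0 SA[0]=6  'abddbfeefcebfb'
  #1 SA[1]=19  'b'
  #2 SA[2]=2  'bcfdabddbfeefcebfb'
  #3 SA[3]=7  'bddbfeefcebfb'
  #4 SA[4]=17  'bfb'
  #5 SA[5]=0  'bfbcfdabddbfeefcebfb'
  #6 SA[6]=10  'bfeefcebfb'
  #7 SA[7]=15  'cebfb'
  #8 SA[8]=3  'cfdabddbfeefcebfb'
  #9 SA[9]=5  'dabddbfeefcebfb'
  #10 SA[10]=9  'dbfeefcebfb'
  #11 SA[11]=8  'ddbfeefcebfb'
  #12 SA[12]=16  'ebfb'
  #13 SA[13]=12  'eefcebfb'
  #14 SA[14]=13  'efcebfb'
  #15 SA[15]=18  'fb'
  #16 SA[16]=1  'fbcfdabddbfeefcebfb'
  #17 SA[17]=14  'fcebfb'
  #18 SA[18]=4  'fdabddbfeefcebfb'
  #19 SA[19]=11  'feefcebfb'

SA = [6, 19, 2, 7, 17, 0, 10, 15, 3, 5, 9, 8, 16, 12, 13, 18, 1, 14, 4, 11]
rank  pair      lcp
   1  s[6:],s[19:]  0  ''
   2  s[19:],s[2:]  1  'b'
   3  s[2:],s[7:]  1  'b'
   4  s[7:],s[17:]  1  'b'
   5  s[17:],s[0:]  3  'bfb'
   6  s[0:],s[10:]  2  'bf'
   7  s[10:],s[15:]  0  ''
   8  s[15:],s[3:]  1  'c'
   9  s[3:],s[5:]  0  ''
  10  s[5:],s[9:]  1  'd'
  11  s[9:],s[8:]  1  'd'
  12  s[8:],s[16:]  0  ''
  13  s[16:],s[12:]  1  'e'
  14  s[12:],s[13:]  1  'e'
  15  s[13:],s[18:]  0  ''
  16  s[18:],s[1:]  2  'fb'
  17  s[1:],s[14:]  1  'f'
  18  s[14:],s[4:]  1  'f'
  19  s[4:],s[11:]  1  'f'

n(n+1)/2 = 20·21/2 = 210
Σ LCP = 0 + 0 + 1 + 1 + 1 + 3 + 2 + 0 + 1 + 0 + 1 + 1 + 0 + 1 + 1 + 0 + 2 + 1 + 1 + 1 = 18
distinct = 210 − 18 = 192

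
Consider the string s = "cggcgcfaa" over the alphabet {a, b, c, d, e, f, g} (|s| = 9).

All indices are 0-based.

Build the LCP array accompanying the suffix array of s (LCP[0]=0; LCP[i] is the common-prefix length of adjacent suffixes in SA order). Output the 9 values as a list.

rank→(start, suffix):
  0 → (8, 'a')
  1 → (7, 'aa')
  2 → (5, 'cfaa')
  3 → (3, 'cgcfaa')
  4 → (0, 'cggcgcfaa')
  5 → (6, 'faa')
  6 → (4, 'gcfaa')
  7 → (2, 'gcgcfaa')
  8 → (1, 'ggcgcfaa')

SA = [8, 7, 5, 3, 0, 6, 4, 2, 1]
[i] adj suffixes → lcp
  [1] 8/7 → 1 ('a')
  [2] 7/5 → 0 ('')
  [3] 5/3 → 1 ('c')
  [4] 3/0 → 2 ('cg')
  [5] 0/6 → 0 ('')
  [6] 6/4 → 0 ('')
  [7] 4/2 → 2 ('gc')
  [8] 2/1 → 1 ('g')

[0, 1, 0, 1, 2, 0, 0, 2, 1]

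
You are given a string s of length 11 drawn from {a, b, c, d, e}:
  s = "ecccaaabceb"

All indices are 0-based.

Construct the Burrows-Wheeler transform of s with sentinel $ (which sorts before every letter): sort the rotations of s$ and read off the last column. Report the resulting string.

rank  rotation      last
    0  $ecccaaabceb  b
    1  aaabceb$eccc  c
    2  aabceb$eccca  a
    3  abceb$ecccaa  a
    4  b$ecccaaabce  e
    5  bceb$ecccaaa  a
    6  caaabceb$ecc  c
    7  ccaaabceb$ec  c
    8  cccaaabceb$e  e
    9  ceb$ecccaaab  b
   10  eb$ecccaaabc  c
   11  ecccaaabceb$  $

bcaaeaccebc$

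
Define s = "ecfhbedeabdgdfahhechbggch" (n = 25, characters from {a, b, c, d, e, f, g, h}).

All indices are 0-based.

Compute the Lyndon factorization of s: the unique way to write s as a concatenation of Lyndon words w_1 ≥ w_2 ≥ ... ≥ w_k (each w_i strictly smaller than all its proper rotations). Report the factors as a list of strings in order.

emit factor 1: 'e' (i=0, period=1)
emit factor 2: 'cfh' (i=1, period=3)
emit factor 3: 'bede' (i=4, period=4)
emit factor 4: 'abdgdfahhechbggch' (i=8, period=17)

["e", "cfh", "bede", "abdgdfahhechbggch"]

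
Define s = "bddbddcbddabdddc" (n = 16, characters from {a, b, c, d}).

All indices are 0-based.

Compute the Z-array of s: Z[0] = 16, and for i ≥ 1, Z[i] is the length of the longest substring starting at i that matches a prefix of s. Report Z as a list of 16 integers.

[16, 0, 0, 3, 0, 0, 0, 3, 0, 0, 0, 3, 0, 0, 0, 0]

Z[0]=16
i=1: outside box; Z[1]=0
i=2: outside box; Z[2]=0
i=3: outside box; Z[3]=3 grow→box=[3,6)
i=4: min(r-i=2, Z[1]=0)=0; Z[4]=0
i=5: min(r-i=1, Z[2]=0)=0; Z[5]=0
i=6: outside box; Z[6]=0
i=7: outside box; Z[7]=3 grow→box=[7,10)
i=8: min(r-i=2, Z[1]=0)=0; Z[8]=0
i=9: min(r-i=1, Z[2]=0)=0; Z[9]=0
i=10: outside box; Z[10]=0
i=11: outside box; Z[11]=3 grow→box=[11,14)
i=12: min(r-i=2, Z[1]=0)=0; Z[12]=0
i=13: min(r-i=1, Z[2]=0)=0; Z[13]=0
i=14: outside box; Z[14]=0
i=15: outside box; Z[15]=0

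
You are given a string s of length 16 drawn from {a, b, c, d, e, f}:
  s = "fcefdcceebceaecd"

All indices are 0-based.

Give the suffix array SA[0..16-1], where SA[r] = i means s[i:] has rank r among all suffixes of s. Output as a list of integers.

sorted suffixes:
  #0 SA[0]=12  'aecd'
  #1 SA[1]=9  'bceaecd'
  #2 SA[2]=5  'cceebceaecd'
  #3 SA[3]=14  'cd'
  #4 SA[4]=10  'ceaecd'
  #5 SA[5]=6  'ceebceaecd'
  #6 SA[6]=1  'cefdcceebceaecd'
  #7 SA[7]=15  'd'
  #8 SA[8]=4  'dcceebceaecd'
  #9 SA[9]=11  'eaecd'
  #10 SA[10]=8  'ebceaecd'
  #11 SA[11]=13  'ecd'
  #12 SA[12]=7  'eebceaecd'
  #13 SA[13]=2  'efdcceebceaecd'
  #14 SA[14]=0  'fcefdcceebceaecd'
  #15 SA[15]=3  'fdcceebceaecd'

[12, 9, 5, 14, 10, 6, 1, 15, 4, 11, 8, 13, 7, 2, 0, 3]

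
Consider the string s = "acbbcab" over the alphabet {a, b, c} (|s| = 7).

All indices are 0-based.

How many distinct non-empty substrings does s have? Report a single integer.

rank→(start, suffix):
  0 → (5, 'ab')
  1 → (0, 'acbbcab')
  2 → (6, 'b')
  3 → (2, 'bbcab')
  4 → (3, 'bcab')
  5 → (4, 'cab')
  6 → (1, 'cbbcab')

SA = [5, 0, 6, 2, 3, 4, 1]
[i] adj suffixes → lcp
  [1] 5/0 → 1 ('a')
  [2] 0/6 → 0 ('')
  [3] 6/2 → 1 ('b')
  [4] 2/3 → 1 ('b')
  [5] 3/4 → 0 ('')
  [6] 4/1 → 1 ('c')

n(n+1)/2 = 7·8/2 = 28
Σ LCP = 0 + 1 + 0 + 1 + 1 + 0 + 1 = 4
distinct = 28 − 4 = 24

24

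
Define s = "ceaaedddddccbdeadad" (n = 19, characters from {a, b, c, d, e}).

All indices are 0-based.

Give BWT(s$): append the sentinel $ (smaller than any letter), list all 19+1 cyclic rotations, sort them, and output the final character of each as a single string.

rank  rotation              last
    0  $ceaaedddddccbdeadad  d
    1  aaedddddccbdeadad$ce  e
    2  ad$ceaaedddddccbdead  d
    3  adad$ceaaedddddccbde  e
    4  aedddddccbdeadad$cea  a
    5  bdeadad$ceaaedddddcc  c
    6  cbdeadad$ceaaedddddc  c
    7  ccbdeadad$ceaaeddddd  d
    8  ceaaedddddccbdeadad$  $
    9  d$ceaaedddddccbdeada  a
   10  dad$ceaaedddddccbdea  a
   11  dccbdeadad$ceaaedddd  d
   12  ddccbdeadad$ceaaeddd  d
   13  dddccbdeadad$ceaaedd  d
   14  ddddccbdeadad$ceaaed  d
   15  dddddccbdeadad$ceaae  e
   16  deadad$ceaaedddddccb  b
   17  eaaedddddccbdeadad$c  c
   18  eadad$ceaaedddddccbd  d
   19  edddddccbdeadad$ceaa  a

dedeaccd$aaddddebcda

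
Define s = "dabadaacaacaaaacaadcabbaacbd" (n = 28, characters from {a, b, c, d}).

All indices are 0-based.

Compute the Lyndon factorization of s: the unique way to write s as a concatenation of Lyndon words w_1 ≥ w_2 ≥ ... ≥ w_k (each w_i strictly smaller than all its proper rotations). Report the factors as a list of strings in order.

emit factor 1: 'd' (i=0, period=1)
emit factor 2: 'abad' (i=1, period=4)
emit factor 3: 'aac' (i=5, period=3)
emit factor 4: 'aac' (i=8, period=3)
emit factor 5: 'aaaacaadcabbaacbd' (i=11, period=17)

["d", "abad", "aac", "aac", "aaaacaadcabbaacbd"]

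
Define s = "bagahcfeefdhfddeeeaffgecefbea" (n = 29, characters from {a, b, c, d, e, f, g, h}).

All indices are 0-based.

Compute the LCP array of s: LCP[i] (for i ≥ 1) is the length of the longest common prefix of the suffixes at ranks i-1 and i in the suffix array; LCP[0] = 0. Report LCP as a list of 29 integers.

[0, 1, 1, 1, 0, 1, 0, 1, 0, 1, 1, 0, 2, 1, 1, 2, 2, 1, 2, 0, 1, 2, 1, 1, 1, 0, 1, 0, 1]

sorted suffixes:
  #0 SA[0]=28  'a'
  #1 SA[1]=18  'affgecefbea'
  #2 SA[2]=1  'agahcfeefdhfddeeeaffgecefbea'
  #3 SA[3]=3  'ahcfeefdhfddeeeaffgecefbea'
  #4 SA[4]=0  'bagahcfeefdhfddeeeaffgecefbea'
  #5 SA[5]=26  'bea'
  #6 SA[6]=23  'cefbea'
  #7 SA[7]=5  'cfeefdhfddeeeaffgecefbea'
  #8 SA[8]=13  'ddeeeaffgecefbea'
  #9 SA[9]=14  'deeeaffgecefbea'
  #10 SA[10]=10  'dhfddeeeaffgecefbea'
  #11 SA[11]=27  'ea'
  #12 SA[12]=17  'eaffgecefbea'
  #13 SA[13]=22  'ecefbea'
  #14 SA[14]=16  'eeaffgecefbea'
  #15 SA[15]=15  'eeeaffgecefbea'
  #16 SA[16]=7  'eefdhfddeeeaffgecefbea'
  #17 SA[17]=24  'efbea'
  #18 SA[18]=8  'efdhfddeeeaffgecefbea'
  #19 SA[19]=25  'fbea'
  #20 SA[20]=12  'fddeeeaffgecefbea'
  #21 SA[21]=9  'fdhfddeeeaffgecefbea'
  #22 SA[22]=6  'feefdhfddeeeaffgecefbea'
  #23 SA[23]=19  'ffgecefbea'
  #24 SA[24]=20  'fgecefbea'
  #25 SA[25]=2  'gahcfeefdhfddeeeaffgecefbea'
  #26 SA[26]=21  'gecefbea'
  #27 SA[27]=4  'hcfeefdhfddeeeaffgecefbea'
  #28 SA[28]=11  'hfddeeeaffgecefbea'

SA = [28, 18, 1, 3, 0, 26, 23, 5, 13, 14, 10, 27, 17, 22, 16, 15, 7, 24, 8, 25, 12, 9, 6, 19, 20, 2, 21, 4, 11]
[i] adj suffixes → lcp
  [1] 28/18 → 1 ('a')
  [2] 18/1 → 1 ('a')
  [3] 1/3 → 1 ('a')
  [4] 3/0 → 0 ('')
  [5] 0/26 → 1 ('b')
  [6] 26/23 → 0 ('')
  [7] 23/5 → 1 ('c')
  [8] 5/13 → 0 ('')
  [9] 13/14 → 1 ('d')
  [10] 14/10 → 1 ('d')
  [11] 10/27 → 0 ('')
  [12] 27/17 → 2 ('ea')
  [13] 17/22 → 1 ('e')
  [14] 22/16 → 1 ('e')
  [15] 16/15 → 2 ('ee')
  [16] 15/7 → 2 ('ee')
  [17] 7/24 → 1 ('e')
  [18] 24/8 → 2 ('ef')
  [19] 8/25 → 0 ('')
  [20] 25/12 → 1 ('f')
  [21] 12/9 → 2 ('fd')
  [22] 9/6 → 1 ('f')
  [23] 6/19 → 1 ('f')
  [24] 19/20 → 1 ('f')
  [25] 20/2 → 0 ('')
  [26] 2/21 → 1 ('g')
  [27] 21/4 → 0 ('')
  [28] 4/11 → 1 ('h')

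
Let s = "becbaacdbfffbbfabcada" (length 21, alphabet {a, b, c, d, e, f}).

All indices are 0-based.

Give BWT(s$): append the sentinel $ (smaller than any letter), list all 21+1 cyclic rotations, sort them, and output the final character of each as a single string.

adbfaccfa$bdbeaacbbffb

rank  rotation                last
    0  $becbaacdbfffbbfabcada  a
    1  a$becbaacdbfffbbfabcad  d
    2  aacdbfffbbfabcada$becb  b
    3  abcada$becbaacdbfffbbf  f
    4  acdbfffbbfabcada$becba  a
    5  ada$becbaacdbfffbbfabc  c
    6  baacdbfffbbfabcada$bec  c
    7  bbfabcada$becbaacdbfff  f
    8  bcada$becbaacdbfffbbfa  a
    9  becbaacdbfffbbfabcada$  $
   10  bfabcada$becbaacdbfffb  b
   11  bfffbbfabcada$becbaacd  d
   12  cada$becbaacdbfffbbfab  b
   13  cbaacdbfffbbfabcada$be  e
   14  cdbfffbbfabcada$becbaa  a
   15  da$becbaacdbfffbbfabca  a
   16  dbfffbbfabcada$becbaac  c
   17  ecbaacdbfffbbfabcada$b  b
   18  fabcada$becbaacdbfffbb  b
   19  fbbfabcada$becbaacdbff  f
   20  ffbbfabcada$becbaacdbf  f
   21  fffbbfabcada$becbaacdb  b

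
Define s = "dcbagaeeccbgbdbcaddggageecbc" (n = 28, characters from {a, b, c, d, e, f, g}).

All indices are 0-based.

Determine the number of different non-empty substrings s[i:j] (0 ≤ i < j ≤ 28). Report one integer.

rank→(start, suffix):
  0 → (16, 'addggageecbc')
  1 → (5, 'aeeccbgbdbcaddggageecbc')
  2 → (3, 'agaeeccbgbdbcaddggageecbc')
  3 → (21, 'ageecbc')
  4 → (2, 'bagaeeccbgbdbcaddggageecbc')
  5 → (26, 'bc')
  6 → (14, 'bcaddggageecbc')
  7 → (12, 'bdbcaddggageecbc')
  8 → (10, 'bgbdbcaddggageecbc')
  9 → (27, 'c')
  10 → (15, 'caddggageecbc')
  11 → (1, 'cbagaeeccbgbdbcaddggageecbc')
  12 → (25, 'cbc')
  13 → (9, 'cbgbdbcaddggageecbc')
  14 → (8, 'ccbgbdbcaddggageecbc')
  15 → (13, 'dbcaddggageecbc')
  16 → (0, 'dcbagaeeccbgbdbcaddggageecbc')
  17 → (17, 'ddggageecbc')
  18 → (18, 'dggageecbc')
  19 → (24, 'ecbc')
  20 → (7, 'eccbgbdbcaddggageecbc')
  21 → (23, 'eecbc')
  22 → (6, 'eeccbgbdbcaddggageecbc')
  23 → (4, 'gaeeccbgbdbcaddggageecbc')
  24 → (20, 'gageecbc')
  25 → (11, 'gbdbcaddggageecbc')
  26 → (22, 'geecbc')
  27 → (19, 'ggageecbc')

SA = [16, 5, 3, 21, 2, 26, 14, 12, 10, 27, 15, 1, 25, 9, 8, 13, 0, 17, 18, 24, 7, 23, 6, 4, 20, 11, 22, 19]
i: (SA[i-1],SA[i]) lcp shared
  1: (16,5) 1 'a'
  2: (5,3) 1 'a'
  3: (3,21) 2 'ag'
  4: (21,2) 0 ''
  5: (2,26) 1 'b'
  6: (26,14) 2 'bc'
  7: (14,12) 1 'b'
  8: (12,10) 1 'b'
  9: (10,27) 0 ''
  10: (27,15) 1 'c'
  11: (15,1) 1 'c'
  12: (1,25) 2 'cb'
  13: (25,9) 2 'cb'
  14: (9,8) 1 'c'
  15: (8,13) 0 ''
  16: (13,0) 1 'd'
  17: (0,17) 1 'd'
  18: (17,18) 1 'd'
  19: (18,24) 0 ''
  20: (24,7) 2 'ec'
  21: (7,23) 1 'e'
  22: (23,6) 3 'eec'
  23: (6,4) 0 ''
  24: (4,20) 2 'ga'
  25: (20,11) 1 'g'
  26: (11,22) 1 'g'
  27: (22,19) 1 'g'

n(n+1)/2 = 28·29/2 = 406
Σ LCP = 0 + 1 + 1 + 2 + 0 + 1 + 2 + 1 + 1 + 0 + 1 + 1 + 2 + 2 + 1 + 0 + 1 + 1 + 1 + 0 + 2 + 1 + 3 + 0 + 2 + 1 + 1 + 1 = 30
distinct = 406 − 30 = 376

376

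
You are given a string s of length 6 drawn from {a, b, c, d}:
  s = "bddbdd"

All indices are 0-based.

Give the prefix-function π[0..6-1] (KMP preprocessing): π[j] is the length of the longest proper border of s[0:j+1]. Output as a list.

[0, 0, 0, 1, 2, 3]

π[0] = 0
j=1 s[j]='d': π[1]=0 (border '')
j=2 s[j]='d': π[2]=0 (border '')
j=3 s[j]='b': π[3]=1 (border 'b')
j=4 s[j]='d': π[4]=2 (border 'bd')
j=5 s[j]='d': π[5]=3 (border 'bdd')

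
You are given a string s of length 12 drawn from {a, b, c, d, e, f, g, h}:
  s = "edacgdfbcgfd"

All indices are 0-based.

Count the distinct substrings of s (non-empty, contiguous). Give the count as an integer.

sorted suffixes:
  #0 SA[0]=2  'acgdfbcgfd'
  #1 SA[1]=7  'bcgfd'
  #2 SA[2]=3  'cgdfbcgfd'
  #3 SA[3]=8  'cgfd'
  #4 SA[4]=11  'd'
  #5 SA[5]=1  'dacgdfbcgfd'
  #6 SA[6]=5  'dfbcgfd'
  #7 SA[7]=0  'edacgdfbcgfd'
  #8 SA[8]=6  'fbcgfd'
  #9 SA[9]=10  'fd'
  #10 SA[10]=4  'gdfbcgfd'
  #11 SA[11]=9  'gfd'

SA = [2, 7, 3, 8, 11, 1, 5, 0, 6, 10, 4, 9]
[i] adj suffixes → lcp
  [1] 2/7 → 0 ('')
  [2] 7/3 → 0 ('')
  [3] 3/8 → 2 ('cg')
  [4] 8/11 → 0 ('')
  [5] 11/1 → 1 ('d')
  [6] 1/5 → 1 ('d')
  [7] 5/0 → 0 ('')
  [8] 0/6 → 0 ('')
  [9] 6/10 → 1 ('f')
  [10] 10/4 → 0 ('')
  [11] 4/9 → 1 ('g')

n(n+1)/2 = 12·13/2 = 78
Σ LCP = 0 + 0 + 0 + 2 + 0 + 1 + 1 + 0 + 0 + 1 + 0 + 1 = 6
distinct = 78 − 6 = 72

72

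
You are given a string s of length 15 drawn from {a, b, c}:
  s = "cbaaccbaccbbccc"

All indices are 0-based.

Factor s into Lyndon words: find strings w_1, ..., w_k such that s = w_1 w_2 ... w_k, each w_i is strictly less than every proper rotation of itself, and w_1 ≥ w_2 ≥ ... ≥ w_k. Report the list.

["c", "b", "aaccbaccbbccc"]

emit factor 1: 'c' (i=0, period=1)
emit factor 2: 'b' (i=1, period=1)
emit factor 3: 'aaccbaccbbccc' (i=2, period=13)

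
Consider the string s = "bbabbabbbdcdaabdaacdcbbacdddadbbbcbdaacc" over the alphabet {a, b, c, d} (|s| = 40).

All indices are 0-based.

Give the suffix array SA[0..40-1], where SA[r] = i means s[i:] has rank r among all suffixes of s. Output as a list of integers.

[12, 36, 16, 2, 5, 13, 37, 17, 23, 28, 1, 4, 22, 0, 3, 21, 30, 6, 31, 7, 32, 34, 14, 8, 39, 20, 33, 38, 10, 18, 24, 11, 35, 15, 27, 29, 19, 9, 26, 25]

sorted suffixes:
  #0 SA[0]=12  'aabdaacdcbbacdddadbbbcbdaacc'
  #1 SA[1]=36  'aacc'
  #2 SA[2]=16  'aacdcbbacdddadbbbcbdaacc'
  #3 SA[3]=2  'abbabbbdcdaabdaacdcbbacdddadbbbcbdaacc'
  #4 SA[4]=5  'abbbdcdaabdaacdcbbacdddadbbbcbdaacc'
  #5 SA[5]=13  'abdaacdcbbacdddadbbbcbdaacc'
  #6 SA[6]=37  'acc'
  #7 SA[7]=17  'acdcbbacdddadbbbcbdaacc'
  #8 SA[8]=23  'acdddadbbbcbdaacc'
  #9 SA[9]=28  'adbbbcbdaacc'
  #10 SA[10]=1  'babbabbbdcdaabdaacdcbbacdddadbbbcbdaacc'
  #11 SA[11]=4  'babbbdcdaabdaacdcbbacdddadbbbcbdaacc'
  #12 SA[12]=22  'bacdddadbbbcbdaacc'
  #13 SA[13]=0  'bbabbabbbdcdaabdaacdcbbacdddadbbbcbdaacc'
  #14 SA[14]=3  'bbabbbdcdaabdaacdcbbacdddadbbbcbdaacc'
  #15 SA[15]=21  'bbacdddadbbbcbdaacc'
  #16 SA[16]=30  'bbbcbdaacc'
  #17 SA[17]=6  'bbbdcdaabdaacdcbbacdddadbbbcbdaacc'
  #18 SA[18]=31  'bbcbdaacc'
  #19 SA[19]=7  'bbdcdaabdaacdcbbacdddadbbbcbdaacc'
  #20 SA[20]=32  'bcbdaacc'
  #21 SA[21]=34  'bdaacc'
  #22 SA[22]=14  'bdaacdcbbacdddadbbbcbdaacc'
  #23 SA[23]=8  'bdcdaabdaacdcbbacdddadbbbcbdaacc'
  #24 SA[24]=39  'c'
  #25 SA[25]=20  'cbbacdddadbbbcbdaacc'
  #26 SA[26]=33  'cbdaacc'
  #27 SA[27]=38  'cc'
  #28 SA[28]=10  'cdaabdaacdcbbacdddadbbbcbdaacc'
  #29 SA[29]=18  'cdcbbacdddadbbbcbdaacc'
  #30 SA[30]=24  'cdddadbbbcbdaacc'
  #31 SA[31]=11  'daabdaacdcbbacdddadbbbcbdaacc'
  #32 SA[32]=35  'daacc'
  #33 SA[33]=15  'daacdcbbacdddadbbbcbdaacc'
  #34 SA[34]=27  'dadbbbcbdaacc'
  #35 SA[35]=29  'dbbbcbdaacc'
  #36 SA[36]=19  'dcbbacdddadbbbcbdaacc'
  #37 SA[37]=9  'dcdaabdaacdcbbacdddadbbbcbdaacc'
  #38 SA[38]=26  'ddadbbbcbdaacc'
  #39 SA[39]=25  'dddadbbbcbdaacc'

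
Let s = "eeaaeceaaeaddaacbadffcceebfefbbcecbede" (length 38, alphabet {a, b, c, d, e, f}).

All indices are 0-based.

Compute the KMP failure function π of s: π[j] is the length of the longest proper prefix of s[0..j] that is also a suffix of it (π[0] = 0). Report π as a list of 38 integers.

[0, 1, 0, 0, 1, 0, 1, 0, 0, 1, 0, 0, 0, 0, 0, 0, 0, 0, 0, 0, 0, 0, 0, 1, 2, 0, 0, 1, 0, 0, 0, 0, 1, 0, 0, 1, 0, 1]

π[0] = 0
j=1 s[j]='e': π[1]=1 (border 'e')
j=2 s[j]='a': k: 1→0; π[2]=0 (border '')
j=3 s[j]='a': π[3]=0 (border '')
j=4 s[j]='e': π[4]=1 (border 'e')
j=5 s[j]='c': k: 1→0; π[5]=0 (border '')
j=6 s[j]='e': π[6]=1 (border 'e')
j=7 s[j]='a': k: 1→0; π[7]=0 (border '')
j=8 s[j]='a': π[8]=0 (border '')
j=9 s[j]='e': π[9]=1 (border 'e')
j=10 s[j]='a': k: 1→0; π[10]=0 (border '')
j=11 s[j]='d': π[11]=0 (border '')
j=12 s[j]='d': π[12]=0 (border '')
j=13 s[j]='a': π[13]=0 (border '')
j=14 s[j]='a': π[14]=0 (border '')
j=15 s[j]='c': π[15]=0 (border '')
j=16 s[j]='b': π[16]=0 (border '')
j=17 s[j]='a': π[17]=0 (border '')
j=18 s[j]='d': π[18]=0 (border '')
j=19 s[j]='f': π[19]=0 (border '')
j=20 s[j]='f': π[20]=0 (border '')
j=21 s[j]='c': π[21]=0 (border '')
j=22 s[j]='c': π[22]=0 (border '')
j=23 s[j]='e': π[23]=1 (border 'e')
j=24 s[j]='e': π[24]=2 (border 'ee')
j=25 s[j]='b': k: 2→1→0; π[25]=0 (border '')
j=26 s[j]='f': π[26]=0 (border '')
j=27 s[j]='e': π[27]=1 (border 'e')
j=28 s[j]='f': k: 1→0; π[28]=0 (border '')
j=29 s[j]='b': π[29]=0 (border '')
j=30 s[j]='b': π[30]=0 (border '')
j=31 s[j]='c': π[31]=0 (border '')
j=32 s[j]='e': π[32]=1 (border 'e')
j=33 s[j]='c': k: 1→0; π[33]=0 (border '')
j=34 s[j]='b': π[34]=0 (border '')
j=35 s[j]='e': π[35]=1 (border 'e')
j=36 s[j]='d': k: 1→0; π[36]=0 (border '')
j=37 s[j]='e': π[37]=1 (border 'e')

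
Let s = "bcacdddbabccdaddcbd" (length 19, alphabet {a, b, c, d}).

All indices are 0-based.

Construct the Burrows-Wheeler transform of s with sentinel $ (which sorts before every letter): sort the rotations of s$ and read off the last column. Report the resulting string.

dbcdd$acbdbcabcdddac

rank  rotation              last
    0  $bcacdddbabccdaddcbd  d
    1  abccdaddcbd$bcacdddb  b
    2  acdddbabccdaddcbd$bc  c
    3  addcbd$bcacdddbabccd  d
    4  babccdaddcbd$bcacddd  d
    5  bcacdddbabccdaddcbd$  $
    6  bccdaddcbd$bcacdddba  a
    7  bd$bcacdddbabccdaddc  c
    8  cacdddbabccdaddcbd$b  b
    9  cbd$bcacdddbabccdadd  d
   10  ccdaddcbd$bcacdddbab  b
   11  cdaddcbd$bcacdddbabc  c
   12  cdddbabccdaddcbd$bca  a
   13  d$bcacdddbabccdaddcb  b
   14  daddcbd$bcacdddbabcc  c
   15  dbabccdaddcbd$bcacdd  d
   16  dcbd$bcacdddbabccdad  d
   17  ddbabccdaddcbd$bcacd  d
   18  ddcbd$bcacdddbabccda  a
   19  dddbabccdaddcbd$bcac  c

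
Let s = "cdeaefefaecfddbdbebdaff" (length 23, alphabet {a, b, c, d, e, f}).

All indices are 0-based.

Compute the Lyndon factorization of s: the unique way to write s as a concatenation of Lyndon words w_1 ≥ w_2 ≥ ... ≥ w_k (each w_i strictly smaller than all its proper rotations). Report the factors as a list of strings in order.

["cde", "aefef", "aecfddbdbebdaff"]

emit factor 1: 'cde' (i=0, period=3)
emit factor 2: 'aefef' (i=3, period=5)
emit factor 3: 'aecfddbdbebdaff' (i=8, period=15)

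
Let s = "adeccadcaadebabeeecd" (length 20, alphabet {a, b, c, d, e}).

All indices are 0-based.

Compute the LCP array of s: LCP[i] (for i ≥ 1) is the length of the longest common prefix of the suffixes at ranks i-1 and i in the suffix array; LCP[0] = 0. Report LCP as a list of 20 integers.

sorted suffixes:
  #0 SA[0]=8  'aadebabeeecd'
  #1 SA[1]=13  'abeeecd'
  #2 SA[2]=5  'adcaadebabeeecd'
  #3 SA[3]=9  'adebabeeecd'
  #4 SA[4]=0  'adeccadcaadebabeeecd'
  #5 SA[5]=12  'babeeecd'
  #6 SA[6]=14  'beeecd'
  #7 SA[7]=7  'caadebabeeecd'
  #8 SA[8]=4  'cadcaadebabeeecd'
  #9 SA[9]=3  'ccadcaadebabeeecd'
  #10 SA[10]=18  'cd'
  #11 SA[11]=19  'd'
  #12 SA[12]=6  'dcaadebabeeecd'
  #13 SA[13]=10  'debabeeecd'
  #14 SA[14]=1  'deccadcaadebabeeecd'
  #15 SA[15]=11  'ebabeeecd'
  #16 SA[16]=2  'eccadcaadebabeeecd'
  #17 SA[17]=17  'ecd'
  #18 SA[18]=16  'eecd'
  #19 SA[19]=15  'eeecd'

SA = [8, 13, 5, 9, 0, 12, 14, 7, 4, 3, 18, 19, 6, 10, 1, 11, 2, 17, 16, 15]
[i] adj suffixes → lcp
  [1] 8/13 → 1 ('a')
  [2] 13/5 → 1 ('a')
  [3] 5/9 → 2 ('ad')
  [4] 9/0 → 3 ('ade')
  [5] 0/12 → 0 ('')
  [6] 12/14 → 1 ('b')
  [7] 14/7 → 0 ('')
  [8] 7/4 → 2 ('ca')
  [9] 4/3 → 1 ('c')
  [10] 3/18 → 1 ('c')
  [11] 18/19 → 0 ('')
  [12] 19/6 → 1 ('d')
  [13] 6/10 → 1 ('d')
  [14] 10/1 → 2 ('de')
  [15] 1/11 → 0 ('')
  [16] 11/2 → 1 ('e')
  [17] 2/17 → 2 ('ec')
  [18] 17/16 → 1 ('e')
  [19] 16/15 → 2 ('ee')

[0, 1, 1, 2, 3, 0, 1, 0, 2, 1, 1, 0, 1, 1, 2, 0, 1, 2, 1, 2]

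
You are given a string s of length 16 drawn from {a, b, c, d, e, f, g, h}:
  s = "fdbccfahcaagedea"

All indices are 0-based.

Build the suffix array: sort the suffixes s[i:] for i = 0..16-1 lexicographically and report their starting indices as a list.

sorted suffixes:
  #0 SA[0]=15  'a'
  #1 SA[1]=9  'aagedea'
  #2 SA[2]=10  'agedea'
  #3 SA[3]=6  'ahcaagedea'
  #4 SA[4]=2  'bccfahcaagedea'
  #5 SA[5]=8  'caagedea'
  #6 SA[6]=3  'ccfahcaagedea'
  #7 SA[7]=4  'cfahcaagedea'
  #8 SA[8]=1  'dbccfahcaagedea'
  #9 SA[9]=13  'dea'
  #10 SA[10]=14  'ea'
  #11 SA[11]=12  'edea'
  #12 SA[12]=5  'fahcaagedea'
  #13 SA[13]=0  'fdbccfahcaagedea'
  #14 SA[14]=11  'gedea'
  #15 SA[15]=7  'hcaagedea'

[15, 9, 10, 6, 2, 8, 3, 4, 1, 13, 14, 12, 5, 0, 11, 7]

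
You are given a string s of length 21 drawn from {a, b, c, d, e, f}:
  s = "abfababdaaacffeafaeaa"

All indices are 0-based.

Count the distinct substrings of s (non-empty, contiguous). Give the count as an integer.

210

rank→(start, suffix):
  0 → (20, 'a')
  1 → (19, 'aa')
  2 → (8, 'aaacffeafaeaa')
  3 → (9, 'aacffeafaeaa')
  4 → (3, 'ababdaaacffeafaeaa')
  5 → (5, 'abdaaacffeafaeaa')
  6 → (0, 'abfababdaaacffeafaeaa')
  7 → (10, 'acffeafaeaa')
  8 → (17, 'aeaa')
  9 → (15, 'afaeaa')
  10 → (4, 'babdaaacffeafaeaa')
  11 → (6, 'bdaaacffeafaeaa')
  12 → (1, 'bfababdaaacffeafaeaa')
  13 → (11, 'cffeafaeaa')
  14 → (7, 'daaacffeafaeaa')
  15 → (18, 'eaa')
  16 → (14, 'eafaeaa')
  17 → (2, 'fababdaaacffeafaeaa')
  18 → (16, 'faeaa')
  19 → (13, 'feafaeaa')
  20 → (12, 'ffeafaeaa')

SA = [20, 19, 8, 9, 3, 5, 0, 10, 17, 15, 4, 6, 1, 11, 7, 18, 14, 2, 16, 13, 12]
rank  pair      lcp
   1  s[20:],s[19:]  1  'a'
   2  s[19:],s[8:]  2  'aa'
   3  s[8:],s[9:]  2  'aa'
   4  s[9:],s[3:]  1  'a'
   5  s[3:],s[5:]  2  'ab'
   6  s[5:],s[0:]  2  'ab'
   7  s[0:],s[10:]  1  'a'
   8  s[10:],s[17:]  1  'a'
   9  s[17:],s[15:]  1  'a'
  10  s[15:],s[4:]  0  ''
  11  s[4:],s[6:]  1  'b'
  12  s[6:],s[1:]  1  'b'
  13  s[1:],s[11:]  0  ''
  14  s[11:],s[7:]  0  ''
  15  s[7:],s[18:]  0  ''
  16  s[18:],s[14:]  2  'ea'
  17  s[14:],s[2:]  0  ''
  18  s[2:],s[16:]  2  'fa'
  19  s[16:],s[13:]  1  'f'
  20  s[13:],s[12:]  1  'f'

n(n+1)/2 = 21·22/2 = 231
Σ LCP = 0 + 1 + 2 + 2 + 1 + 2 + 2 + 1 + 1 + 1 + 0 + 1 + 1 + 0 + 0 + 0 + 2 + 0 + 2 + 1 + 1 = 21
distinct = 231 − 21 = 210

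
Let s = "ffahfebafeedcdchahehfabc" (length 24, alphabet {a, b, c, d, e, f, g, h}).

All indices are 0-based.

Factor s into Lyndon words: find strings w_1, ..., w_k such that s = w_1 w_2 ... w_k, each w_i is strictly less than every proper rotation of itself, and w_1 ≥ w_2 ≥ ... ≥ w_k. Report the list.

emit factor 1: 'f' (i=0, period=1)
emit factor 2: 'f' (i=1, period=1)
emit factor 3: 'ahfeb' (i=2, period=5)
emit factor 4: 'afeedcdchahehf' (i=7, period=14)
emit factor 5: 'abc' (i=21, period=3)

["f", "f", "ahfeb", "afeedcdchahehf", "abc"]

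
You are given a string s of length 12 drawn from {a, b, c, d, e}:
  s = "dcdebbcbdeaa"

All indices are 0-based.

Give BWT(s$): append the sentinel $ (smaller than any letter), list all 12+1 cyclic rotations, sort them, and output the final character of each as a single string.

rank  rotation       last
    0  $dcdebbcbdeaa  a
    1  a$dcdebbcbdea  a
    2  aa$dcdebbcbde  e
    3  bbcbdeaa$dcde  e
    4  bcbdeaa$dcdeb  b
    5  bdeaa$dcdebbc  c
    6  cbdeaa$dcdebb  b
    7  cdebbcbdeaa$d  d
    8  dcdebbcbdeaa$  $
    9  deaa$dcdebbcb  b
   10  debbcbdeaa$dc  c
   11  eaa$dcdebbcbd  d
   12  ebbcbdeaa$dcd  d

aaeebcbd$bcdd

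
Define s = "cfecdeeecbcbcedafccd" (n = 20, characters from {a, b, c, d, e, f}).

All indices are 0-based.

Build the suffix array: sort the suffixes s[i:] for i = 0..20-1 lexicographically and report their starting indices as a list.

[15, 9, 11, 8, 10, 17, 18, 3, 12, 0, 19, 14, 4, 7, 2, 13, 6, 5, 16, 1]

rank→(start, suffix):
  0 → (15, 'afccd')
  1 → (9, 'bcbcedafccd')
  2 → (11, 'bcedafccd')
  3 → (8, 'cbcbcedafccd')
  4 → (10, 'cbcedafccd')
  5 → (17, 'ccd')
  6 → (18, 'cd')
  7 → (3, 'cdeeecbcbcedafccd')
  8 → (12, 'cedafccd')
  9 → (0, 'cfecdeeecbcbcedafccd')
  10 → (19, 'd')
  11 → (14, 'dafccd')
  12 → (4, 'deeecbcbcedafccd')
  13 → (7, 'ecbcbcedafccd')
  14 → (2, 'ecdeeecbcbcedafccd')
  15 → (13, 'edafccd')
  16 → (6, 'eecbcbcedafccd')
  17 → (5, 'eeecbcbcedafccd')
  18 → (16, 'fccd')
  19 → (1, 'fecdeeecbcbcedafccd')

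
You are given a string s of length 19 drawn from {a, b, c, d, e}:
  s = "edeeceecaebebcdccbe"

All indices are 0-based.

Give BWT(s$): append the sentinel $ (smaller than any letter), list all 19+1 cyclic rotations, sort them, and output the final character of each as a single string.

ececeecdbecebbaee$cd

rank  rotation              last
    0  $edeeceecaebebcdccbe  e
    1  aebebcdccbe$edeeceec  c
    2  bcdccbe$edeeceecaebe  e
    3  be$edeeceecaebebcdcc  c
    4  bebcdccbe$edeeceecae  e
    5  caebebcdccbe$edeecee  e
    6  cbe$edeeceecaebebcdc  c
    7  ccbe$edeeceecaebebcd  d
    8  cdccbe$edeeceecaebeb  b
    9  ceecaebebcdccbe$edee  e
   10  dccbe$edeeceecaebebc  c
   11  deeceecaebebcdccbe$e  e
   12  e$edeeceecaebebcdccb  b
   13  ebcdccbe$edeeceecaeb  b
   14  ebebcdccbe$edeeceeca  a
   15  ecaebebcdccbe$edeece  e
   16  eceecaebebcdccbe$ede  e
   17  edeeceecaebebcdccbe$  $
   18  eecaebebcdccbe$edeec  c
   19  eeceecaebebcdccbe$ed  d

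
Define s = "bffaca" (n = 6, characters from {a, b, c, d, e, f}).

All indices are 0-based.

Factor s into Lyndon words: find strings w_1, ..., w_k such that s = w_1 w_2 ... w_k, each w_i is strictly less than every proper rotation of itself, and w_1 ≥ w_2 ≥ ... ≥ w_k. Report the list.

emit factor 1: 'bff' (i=0, period=3)
emit factor 2: 'ac' (i=3, period=2)
emit factor 3: 'a' (i=5, period=1)

["bff", "ac", "a"]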